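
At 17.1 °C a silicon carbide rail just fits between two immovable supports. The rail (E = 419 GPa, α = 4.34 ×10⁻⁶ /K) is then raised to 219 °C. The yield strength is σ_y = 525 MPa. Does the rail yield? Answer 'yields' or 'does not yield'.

does not yield

ΔT = 201.9 K. Constrained thermal stress σ = E·α·ΔT = 419.0×10³ MPa × 4.34×10⁻⁶ × 201.9 = 367 MPa (compressive).
Compare to σ_y = 525 MPa: σ < σ_y, so it does not yield.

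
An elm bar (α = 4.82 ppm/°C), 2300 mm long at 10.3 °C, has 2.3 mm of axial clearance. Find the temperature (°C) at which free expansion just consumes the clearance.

α·L₀·ΔT = 2.3 mm ⇒ ΔT = 2.3 / (4.82×10⁻⁶ × 2300.0) = 207.5 K.
T = 10.3 + 207.5 = 217.8 °C.

218 °C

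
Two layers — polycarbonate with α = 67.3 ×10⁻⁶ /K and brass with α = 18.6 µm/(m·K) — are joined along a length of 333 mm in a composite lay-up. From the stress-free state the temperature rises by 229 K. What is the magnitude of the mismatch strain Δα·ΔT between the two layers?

0.0112

Δα = |67.3 − 18.6|×10⁻⁶/K = 48.7×10⁻⁶/K.
Mismatch strain = Δα·ΔT = 48.7×10⁻⁶ × 229.0 = 0.0112.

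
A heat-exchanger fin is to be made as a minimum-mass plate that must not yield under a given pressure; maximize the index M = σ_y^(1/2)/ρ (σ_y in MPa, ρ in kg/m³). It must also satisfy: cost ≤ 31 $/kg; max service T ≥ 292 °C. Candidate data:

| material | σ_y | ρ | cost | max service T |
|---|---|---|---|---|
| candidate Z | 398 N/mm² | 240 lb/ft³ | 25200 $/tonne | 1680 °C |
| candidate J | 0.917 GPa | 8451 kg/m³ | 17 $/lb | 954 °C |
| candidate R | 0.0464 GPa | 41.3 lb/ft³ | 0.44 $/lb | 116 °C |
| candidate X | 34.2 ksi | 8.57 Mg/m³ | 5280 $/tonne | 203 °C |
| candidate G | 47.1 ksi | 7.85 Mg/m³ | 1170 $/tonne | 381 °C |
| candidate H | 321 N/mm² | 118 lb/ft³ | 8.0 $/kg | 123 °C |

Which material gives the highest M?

Screen on constraints: cost ≤ 31 $/kg; max service T ≥ 292 °C. Survivors: candidate Z, candidate G.
Convert each candidate to consistent units, then evaluate M:
  candidate Z: σ_y = 398.0 MPa, ρ = 3844 kg/m³
  candidate G: σ_y = 324.7 MPa, ρ = 7850 kg/m³
  candidate Z: M = 5.19×10⁻³
  candidate G: M = 2.30×10⁻³
Candidate Z ranks first.

candidate Z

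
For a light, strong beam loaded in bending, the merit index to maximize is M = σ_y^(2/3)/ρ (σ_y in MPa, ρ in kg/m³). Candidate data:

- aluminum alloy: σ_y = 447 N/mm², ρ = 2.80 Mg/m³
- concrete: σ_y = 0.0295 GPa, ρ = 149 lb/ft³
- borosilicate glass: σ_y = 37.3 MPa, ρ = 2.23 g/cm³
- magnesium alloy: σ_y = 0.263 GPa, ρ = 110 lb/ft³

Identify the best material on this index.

magnesium alloy

Convert each candidate to consistent units, then evaluate M:
  aluminum alloy: σ_y = 447.0 MPa, ρ = 2800 kg/m³
  concrete: σ_y = 29.50 MPa, ρ = 2387 kg/m³
  borosilicate glass: σ_y = 37.30 MPa, ρ = 2230 kg/m³
  magnesium alloy: σ_y = 263.0 MPa, ρ = 1762 kg/m³
  magnesium alloy: M = 23.3×10⁻³
  aluminum alloy: M = 20.9×10⁻³
  borosilicate glass: M = 5.01×10⁻³
  concrete: M = 4.00×10⁻³
Highest index: magnesium alloy.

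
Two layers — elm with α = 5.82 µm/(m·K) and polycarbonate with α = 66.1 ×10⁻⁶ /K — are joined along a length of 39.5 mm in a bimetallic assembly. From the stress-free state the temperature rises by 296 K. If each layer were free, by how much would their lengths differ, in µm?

Δα = |5.82 − 66.1|×10⁻⁶/K = 60.3×10⁻⁶/K.
ΔL_mismatch = Δα·L·ΔT = 60.3×10⁻⁶ × 39.5 mm × 296.0 K = 705 µm.

705 µm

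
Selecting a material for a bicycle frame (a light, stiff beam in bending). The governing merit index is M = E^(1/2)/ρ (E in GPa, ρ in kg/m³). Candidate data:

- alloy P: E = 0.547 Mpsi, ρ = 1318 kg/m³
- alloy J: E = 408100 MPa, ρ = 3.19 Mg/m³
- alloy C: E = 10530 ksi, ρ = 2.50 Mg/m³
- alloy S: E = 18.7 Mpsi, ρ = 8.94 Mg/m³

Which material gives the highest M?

alloy J

In SI units:
  alloy P: E = 3.771 GPa, ρ = 1318 kg/m³
  alloy J: E = 408.1 GPa, ρ = 3190 kg/m³
  alloy C: E = 72.60 GPa, ρ = 2500 kg/m³
  alloy S: E = 128.9 GPa, ρ = 8940 kg/m³
  alloy J: M = 6.33×10⁻³
  alloy C: M = 3.41×10⁻³
  alloy P: M = 1.47×10⁻³
  alloy S: M = 1.27×10⁻³
Alloy J has the largest M.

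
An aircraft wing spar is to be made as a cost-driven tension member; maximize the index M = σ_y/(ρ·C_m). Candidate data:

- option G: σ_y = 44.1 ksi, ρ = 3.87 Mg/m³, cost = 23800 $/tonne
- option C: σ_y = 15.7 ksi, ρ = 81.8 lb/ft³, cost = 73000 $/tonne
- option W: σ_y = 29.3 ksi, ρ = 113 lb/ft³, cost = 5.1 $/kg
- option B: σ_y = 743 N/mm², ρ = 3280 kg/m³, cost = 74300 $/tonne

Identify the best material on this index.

In SI units:
  option G: σ_y = 304.1 MPa, ρ = 3870 kg/m³, cost = 23.80 $/kg
  option C: σ_y = 108.2 MPa, ρ = 1310 kg/m³, cost = 73.00 $/kg
  option W: σ_y = 202.0 MPa, ρ = 1810 kg/m³, cost = 5.100 $/kg
  option B: σ_y = 743.0 MPa, ρ = 3280 kg/m³, cost = 74.30 $/kg
  option W: M = 21.9 kN·m per $
  option G: M = 3.30 kN·m per $
  option B: M = 3.05 kN·m per $
  option C: M = 1.13 kN·m per $
Option W has the largest M.

option W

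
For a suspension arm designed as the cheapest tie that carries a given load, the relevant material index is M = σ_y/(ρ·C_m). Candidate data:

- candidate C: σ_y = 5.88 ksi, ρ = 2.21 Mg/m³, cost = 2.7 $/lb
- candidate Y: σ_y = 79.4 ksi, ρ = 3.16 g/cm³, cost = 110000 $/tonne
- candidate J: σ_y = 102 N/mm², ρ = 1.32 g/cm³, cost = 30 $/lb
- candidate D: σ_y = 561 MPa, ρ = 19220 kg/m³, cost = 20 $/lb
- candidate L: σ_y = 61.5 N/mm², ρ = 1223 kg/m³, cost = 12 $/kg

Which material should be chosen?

candidate L

After converting to SI:
  candidate C: σ_y = 40.54 MPa, ρ = 2210 kg/m³, cost = 5.952 $/kg
  candidate Y: σ_y = 547.4 MPa, ρ = 3160 kg/m³, cost = 110.0 $/kg
  candidate J: σ_y = 102.0 MPa, ρ = 1320 kg/m³, cost = 66.14 $/kg
  candidate D: σ_y = 561.0 MPa, ρ = 19220 kg/m³, cost = 44.09 $/kg
  candidate L: σ_y = 61.50 MPa, ρ = 1223 kg/m³, cost = 12.00 $/kg
  candidate L: M = 4.19 kN·m per $
  candidate C: M = 3.08 kN·m per $
  candidate Y: M = 1.57 kN·m per $
  candidate J: M = 1.17 kN·m per $
  candidate D: M = 0.662 kN·m per $
The maximum is for candidate L.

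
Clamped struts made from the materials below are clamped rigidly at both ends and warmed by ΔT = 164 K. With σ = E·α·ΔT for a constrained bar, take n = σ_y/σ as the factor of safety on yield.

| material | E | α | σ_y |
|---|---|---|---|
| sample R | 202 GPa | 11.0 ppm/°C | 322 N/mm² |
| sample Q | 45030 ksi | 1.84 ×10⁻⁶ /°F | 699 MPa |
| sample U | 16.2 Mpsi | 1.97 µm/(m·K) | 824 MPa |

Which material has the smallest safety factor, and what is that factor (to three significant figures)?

sample R, n = 0.884

With everything in SI (GPa, ×10⁻⁶/K, MPa):
  sample R: E = 202.0, α = 11.0, σ_y = 322.0 → σ = 364 MPa, n = 0.884
  sample Q: E = 310.5, α = 3.31, σ_y = 699.0 → σ = 169 MPa, n = 4.14
  sample U: E = 111.7, α = 1.97, σ_y = 824.0 → σ = 36.1 MPa, n = 22.8
Sample R has the lowest safety factor, n = 0.884.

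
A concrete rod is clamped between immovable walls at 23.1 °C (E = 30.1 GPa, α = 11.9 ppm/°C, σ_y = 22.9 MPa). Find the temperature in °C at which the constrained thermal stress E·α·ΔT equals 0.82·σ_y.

E·α·ΔT = 18.78 MPa ⇒ ΔT = 18.78 / (30.10×10³ × 11.9×10⁻⁶) = 52.42 K.
T = 23.1 + 52.42 = 75.52 °C.

75.5 °C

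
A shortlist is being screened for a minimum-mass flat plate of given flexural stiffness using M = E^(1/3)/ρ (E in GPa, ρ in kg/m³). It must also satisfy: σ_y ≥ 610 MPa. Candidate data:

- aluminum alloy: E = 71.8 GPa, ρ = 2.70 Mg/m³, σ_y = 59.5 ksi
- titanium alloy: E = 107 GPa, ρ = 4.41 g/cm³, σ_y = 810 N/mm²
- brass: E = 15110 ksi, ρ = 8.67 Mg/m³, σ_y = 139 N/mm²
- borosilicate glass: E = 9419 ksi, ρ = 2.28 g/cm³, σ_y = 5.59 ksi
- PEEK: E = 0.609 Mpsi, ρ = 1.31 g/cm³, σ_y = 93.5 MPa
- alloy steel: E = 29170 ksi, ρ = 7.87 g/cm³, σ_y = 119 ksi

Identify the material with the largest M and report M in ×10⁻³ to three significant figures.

Screen on constraints: σ_y ≥ 610 MPa. Survivors: titanium alloy, alloy steel.
Putting every candidate on a common basis:
  titanium alloy: E = 107.0 GPa, ρ = 4410 kg/m³
  alloy steel: E = 201.1 GPa, ρ = 7870 kg/m³
  titanium alloy: M = 1.08×10⁻³
  alloy steel: M = 0.744×10⁻³
Highest index: titanium alloy.

titanium alloy, M = 1.08×10⁻³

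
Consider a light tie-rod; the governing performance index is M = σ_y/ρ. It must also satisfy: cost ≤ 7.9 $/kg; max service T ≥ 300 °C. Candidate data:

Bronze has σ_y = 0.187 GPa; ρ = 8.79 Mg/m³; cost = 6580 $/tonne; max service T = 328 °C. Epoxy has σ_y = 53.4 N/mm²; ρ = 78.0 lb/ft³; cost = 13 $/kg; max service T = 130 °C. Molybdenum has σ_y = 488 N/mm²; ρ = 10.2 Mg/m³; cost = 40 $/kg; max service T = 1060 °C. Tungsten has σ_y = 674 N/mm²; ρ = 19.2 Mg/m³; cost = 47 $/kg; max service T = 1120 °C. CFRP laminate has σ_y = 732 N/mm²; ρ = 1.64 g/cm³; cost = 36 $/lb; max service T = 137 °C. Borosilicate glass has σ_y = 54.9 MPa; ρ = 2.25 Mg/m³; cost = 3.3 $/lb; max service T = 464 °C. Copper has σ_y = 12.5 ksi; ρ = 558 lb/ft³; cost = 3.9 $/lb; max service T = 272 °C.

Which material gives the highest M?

borosilicate glass

Screen on constraints: cost ≤ 7.9 $/kg; max service T ≥ 300 °C. Survivors: bronze, borosilicate glass.
In SI units:
  bronze: σ_y = 187.0 MPa, ρ = 8790 kg/m³
  borosilicate glass: σ_y = 54.90 MPa, ρ = 2250 kg/m³
  borosilicate glass: M = 24.4 kN·m/kg
  bronze: M = 21.3 kN·m/kg
Borosilicate glass has the largest M.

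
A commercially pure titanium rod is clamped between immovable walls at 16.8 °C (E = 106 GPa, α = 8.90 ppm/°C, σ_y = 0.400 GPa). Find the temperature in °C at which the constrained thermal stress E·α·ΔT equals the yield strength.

σ_y = 0.400 GPa = 400.0 MPa.
E·α·ΔT = 400.0 MPa ⇒ ΔT = 400.0 / (106.0×10³ × 8.90×10⁻⁶) = 424.0 K.
T = 16.8 + 424.0 = 440.8 °C.

441 °C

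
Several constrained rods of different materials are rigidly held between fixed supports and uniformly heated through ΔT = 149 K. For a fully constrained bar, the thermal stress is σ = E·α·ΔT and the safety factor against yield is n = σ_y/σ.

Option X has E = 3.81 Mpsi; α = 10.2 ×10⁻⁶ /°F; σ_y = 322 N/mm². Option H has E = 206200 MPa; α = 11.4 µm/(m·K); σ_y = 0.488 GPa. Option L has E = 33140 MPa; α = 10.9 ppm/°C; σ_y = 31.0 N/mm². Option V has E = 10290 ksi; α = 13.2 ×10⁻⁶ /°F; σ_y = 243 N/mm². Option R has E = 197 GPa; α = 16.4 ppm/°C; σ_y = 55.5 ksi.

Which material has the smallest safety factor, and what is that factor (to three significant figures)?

In consistent units (E in GPa, α in ×10⁻⁶/K, σ_y in MPa):
  option X: E = 26.27, α = 18.4, σ_y = 322.0 → σ = 71.9 MPa, n = 4.48
  option H: E = 206.2, α = 11.4, σ_y = 488.0 → σ = 350 MPa, n = 1.39
  option L: E = 33.14, α = 10.9, σ_y = 31.00 → σ = 53.8 MPa, n = 0.576
  option V: E = 70.95, α = 23.8, σ_y = 243.0 → σ = 251 MPa, n = 0.967
  option R: E = 197.0, α = 16.4, σ_y = 382.7 → σ = 481 MPa, n = 0.795
Option L has the lowest safety factor, n = 0.576.

option L, n = 0.576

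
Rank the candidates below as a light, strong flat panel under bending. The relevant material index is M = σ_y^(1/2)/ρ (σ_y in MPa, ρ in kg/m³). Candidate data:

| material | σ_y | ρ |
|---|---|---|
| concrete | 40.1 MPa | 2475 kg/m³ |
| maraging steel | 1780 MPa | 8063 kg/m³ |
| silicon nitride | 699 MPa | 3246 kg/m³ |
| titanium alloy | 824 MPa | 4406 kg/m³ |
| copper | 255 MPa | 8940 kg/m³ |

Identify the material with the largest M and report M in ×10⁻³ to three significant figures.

Evaluate M for each candidate:
  silicon nitride: M = 8.14×10⁻³
  titanium alloy: M = 6.52×10⁻³
  maraging steel: M = 5.23×10⁻³
  concrete: M = 2.56×10⁻³
  copper: M = 1.79×10⁻³
The maximum is for silicon nitride.

silicon nitride, M = 8.14×10⁻³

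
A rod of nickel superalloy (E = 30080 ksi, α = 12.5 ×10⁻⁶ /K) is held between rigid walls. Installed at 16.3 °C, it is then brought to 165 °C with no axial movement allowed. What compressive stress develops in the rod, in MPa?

E = 30080 ksi = 207.4 GPa.
ΔT = 148.7 K. Constrained thermal stress σ = E·α·ΔT = 207.4×10³ MPa × 12.5×10⁻⁶ × 148.7 = 385 MPa (compressive).

385 MPa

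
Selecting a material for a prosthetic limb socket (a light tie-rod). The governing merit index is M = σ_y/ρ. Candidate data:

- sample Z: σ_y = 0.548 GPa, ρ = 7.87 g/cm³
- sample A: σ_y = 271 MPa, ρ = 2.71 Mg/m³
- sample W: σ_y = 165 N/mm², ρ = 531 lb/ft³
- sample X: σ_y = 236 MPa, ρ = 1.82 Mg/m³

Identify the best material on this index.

sample X

In SI units:
  sample Z: σ_y = 548.0 MPa, ρ = 7870 kg/m³
  sample A: σ_y = 271.0 MPa, ρ = 2710 kg/m³
  sample W: σ_y = 165.0 MPa, ρ = 8506 kg/m³
  sample X: σ_y = 236.0 MPa, ρ = 1820 kg/m³
  sample X: M = 130 kN·m/kg
  sample A: M = 100 kN·m/kg
  sample Z: M = 69.6 kN·m/kg
  sample W: M = 19.4 kN·m/kg
Sample X has the largest M.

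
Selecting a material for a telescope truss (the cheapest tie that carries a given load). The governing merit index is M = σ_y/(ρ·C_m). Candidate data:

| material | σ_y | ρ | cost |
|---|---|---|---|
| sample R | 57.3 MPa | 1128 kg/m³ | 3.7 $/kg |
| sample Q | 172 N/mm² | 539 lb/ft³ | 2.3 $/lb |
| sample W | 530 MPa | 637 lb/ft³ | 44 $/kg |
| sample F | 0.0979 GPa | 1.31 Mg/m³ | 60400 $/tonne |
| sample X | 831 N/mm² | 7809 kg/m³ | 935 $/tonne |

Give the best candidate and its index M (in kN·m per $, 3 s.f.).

sample X, M = 114 kN·m per $

After converting to SI:
  sample R: σ_y = 57.30 MPa, ρ = 1128 kg/m³, cost = 3.700 $/kg
  sample Q: σ_y = 172.0 MPa, ρ = 8634 kg/m³, cost = 5.071 $/kg
  sample W: σ_y = 530.0 MPa, ρ = 10200 kg/m³, cost = 44.00 $/kg
  sample F: σ_y = 97.90 MPa, ρ = 1310 kg/m³, cost = 60.40 $/kg
  sample X: σ_y = 831.0 MPa, ρ = 7809 kg/m³, cost = 0.9350 $/kg
  sample X: M = 114 kN·m per $
  sample R: M = 13.7 kN·m per $
  sample Q: M = 3.93 kN·m per $
  sample F: M = 1.24 kN·m per $
  sample W: M = 1.18 kN·m per $
Sample X has the largest M.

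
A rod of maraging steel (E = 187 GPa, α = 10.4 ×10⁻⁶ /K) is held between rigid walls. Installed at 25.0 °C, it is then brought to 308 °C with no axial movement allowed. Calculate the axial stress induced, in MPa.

ΔT = 283.0 K. Constrained thermal stress σ = E·α·ΔT = 187.0×10³ MPa × 10.4×10⁻⁶ × 283.0 = 550 MPa (compressive).

550 MPa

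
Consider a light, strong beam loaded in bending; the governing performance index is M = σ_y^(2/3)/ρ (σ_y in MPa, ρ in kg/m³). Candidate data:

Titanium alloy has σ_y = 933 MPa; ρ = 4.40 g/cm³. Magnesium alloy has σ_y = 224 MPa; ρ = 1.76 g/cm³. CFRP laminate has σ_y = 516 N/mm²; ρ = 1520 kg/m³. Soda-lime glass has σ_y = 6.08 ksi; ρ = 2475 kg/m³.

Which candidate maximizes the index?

Convert each candidate to consistent units, then evaluate M:
  titanium alloy: σ_y = 933.0 MPa, ρ = 4400 kg/m³
  magnesium alloy: σ_y = 224.0 MPa, ρ = 1760 kg/m³
  CFRP laminate: σ_y = 516.0 MPa, ρ = 1520 kg/m³
  soda-lime glass: σ_y = 41.92 MPa, ρ = 2475 kg/m³
  CFRP laminate: M = 42.3×10⁻³
  titanium alloy: M = 21.7×10⁻³
  magnesium alloy: M = 21.0×10⁻³
  soda-lime glass: M = 4.88×10⁻³
Highest index: CFRP laminate.

CFRP laminate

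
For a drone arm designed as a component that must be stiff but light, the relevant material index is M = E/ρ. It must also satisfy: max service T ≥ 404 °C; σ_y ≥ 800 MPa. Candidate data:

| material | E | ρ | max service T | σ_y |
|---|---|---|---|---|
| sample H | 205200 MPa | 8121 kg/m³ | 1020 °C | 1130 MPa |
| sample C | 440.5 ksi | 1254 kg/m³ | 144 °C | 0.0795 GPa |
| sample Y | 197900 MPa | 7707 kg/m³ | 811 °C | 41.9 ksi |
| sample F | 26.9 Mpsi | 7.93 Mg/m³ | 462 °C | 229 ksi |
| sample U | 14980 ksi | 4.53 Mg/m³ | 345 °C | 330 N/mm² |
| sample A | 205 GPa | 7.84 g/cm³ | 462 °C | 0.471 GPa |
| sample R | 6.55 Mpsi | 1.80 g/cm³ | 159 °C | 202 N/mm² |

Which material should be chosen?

Screen on constraints: max service T ≥ 404 °C; σ_y ≥ 800 MPa. Survivors: sample H, sample F.
Normalizing units and computing the index:
  sample H: E = 205.2 GPa, ρ = 8121 kg/m³
  sample F: E = 185.5 GPa, ρ = 7930 kg/m³
  sample H: M = 25.3 MN·m/kg
  sample F: M = 23.4 MN·m/kg
The maximum is for sample H.

sample H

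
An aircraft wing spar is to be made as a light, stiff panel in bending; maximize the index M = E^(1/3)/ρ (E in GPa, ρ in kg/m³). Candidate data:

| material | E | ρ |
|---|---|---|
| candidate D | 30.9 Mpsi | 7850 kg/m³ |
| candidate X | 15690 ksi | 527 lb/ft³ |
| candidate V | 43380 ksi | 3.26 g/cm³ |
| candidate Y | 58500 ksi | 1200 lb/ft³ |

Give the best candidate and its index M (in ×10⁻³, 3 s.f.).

After converting to SI:
  candidate D: E = 213.0 GPa, ρ = 7850 kg/m³
  candidate X: E = 108.2 GPa, ρ = 8442 kg/m³
  candidate V: E = 299.1 GPa, ρ = 3260 kg/m³
  candidate Y: E = 403.3 GPa, ρ = 19220 kg/m³
  candidate V: M = 2.05×10⁻³
  candidate D: M = 0.761×10⁻³
  candidate X: M = 0.564×10⁻³
  candidate Y: M = 0.384×10⁻³
Highest index: candidate V.

candidate V, M = 2.05×10⁻³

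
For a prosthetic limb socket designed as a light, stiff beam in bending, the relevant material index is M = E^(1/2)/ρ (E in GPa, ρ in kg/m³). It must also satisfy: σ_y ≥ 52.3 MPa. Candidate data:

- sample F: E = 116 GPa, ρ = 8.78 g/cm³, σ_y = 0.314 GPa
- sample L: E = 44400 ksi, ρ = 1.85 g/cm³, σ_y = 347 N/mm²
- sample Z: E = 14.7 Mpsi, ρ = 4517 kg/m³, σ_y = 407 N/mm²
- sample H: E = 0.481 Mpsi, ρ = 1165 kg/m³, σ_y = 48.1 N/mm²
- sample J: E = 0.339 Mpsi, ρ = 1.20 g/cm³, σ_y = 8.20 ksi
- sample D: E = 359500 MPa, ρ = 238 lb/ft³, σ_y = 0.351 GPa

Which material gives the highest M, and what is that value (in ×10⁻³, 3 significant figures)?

Screen on constraints: σ_y ≥ 52.3 MPa. Survivors: sample F, sample L, sample Z, sample J, sample D.
Putting every candidate on a common basis:
  sample F: E = 116.0 GPa, ρ = 8780 kg/m³
  sample L: E = 306.1 GPa, ρ = 1850 kg/m³
  sample Z: E = 101.4 GPa, ρ = 4517 kg/m³
  sample J: E = 2.337 GPa, ρ = 1200 kg/m³
  sample D: E = 359.5 GPa, ρ = 3812 kg/m³
  sample L: M = 9.46×10⁻³
  sample D: M = 4.97×10⁻³
  sample Z: M = 2.23×10⁻³
  sample J: M = 1.27×10⁻³
  sample F: M = 1.23×10⁻³
Highest index: sample L.

sample L, M = 9.46×10⁻³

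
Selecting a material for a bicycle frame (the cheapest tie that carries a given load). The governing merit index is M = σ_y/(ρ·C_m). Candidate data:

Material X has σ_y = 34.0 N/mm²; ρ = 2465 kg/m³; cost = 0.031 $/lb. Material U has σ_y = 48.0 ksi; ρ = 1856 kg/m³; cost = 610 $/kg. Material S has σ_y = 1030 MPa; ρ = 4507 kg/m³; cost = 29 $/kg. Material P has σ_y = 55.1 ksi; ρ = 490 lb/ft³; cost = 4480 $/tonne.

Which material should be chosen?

Convert each candidate to consistent units, then evaluate M:
  material X: σ_y = 34.00 MPa, ρ = 2465 kg/m³, cost = 0.06834 $/kg
  material U: σ_y = 330.9 MPa, ρ = 1856 kg/m³, cost = 610.0 $/kg
  material S: σ_y = 1030 MPa, ρ = 4507 kg/m³, cost = 29.00 $/kg
  material P: σ_y = 379.9 MPa, ρ = 7849 kg/m³, cost = 4.480 $/kg
  material X: M = 202 kN·m per $
  material P: M = 10.8 kN·m per $
  material S: M = 7.88 kN·m per $
  material U: M = 0.292 kN·m per $
Material X ranks first.

material X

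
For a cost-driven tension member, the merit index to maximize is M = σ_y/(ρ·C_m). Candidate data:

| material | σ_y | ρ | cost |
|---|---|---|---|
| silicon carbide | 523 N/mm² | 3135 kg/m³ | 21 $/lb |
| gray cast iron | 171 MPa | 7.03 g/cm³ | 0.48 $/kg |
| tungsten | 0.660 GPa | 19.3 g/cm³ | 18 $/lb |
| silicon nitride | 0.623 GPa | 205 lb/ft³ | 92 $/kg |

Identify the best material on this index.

gray cast iron

Convert each candidate to consistent units, then evaluate M:
  silicon carbide: σ_y = 523.0 MPa, ρ = 3135 kg/m³, cost = 46.30 $/kg
  gray cast iron: σ_y = 171.0 MPa, ρ = 7030 kg/m³, cost = 0.4800 $/kg
  tungsten: σ_y = 660.0 MPa, ρ = 19300 kg/m³, cost = 39.68 $/kg
  silicon nitride: σ_y = 623.0 MPa, ρ = 3284 kg/m³, cost = 92.00 $/kg
  gray cast iron: M = 50.7 kN·m per $
  silicon carbide: M = 3.60 kN·m per $
  silicon nitride: M = 2.06 kN·m per $
  tungsten: M = 0.862 kN·m per $
Gray cast iron has the largest M.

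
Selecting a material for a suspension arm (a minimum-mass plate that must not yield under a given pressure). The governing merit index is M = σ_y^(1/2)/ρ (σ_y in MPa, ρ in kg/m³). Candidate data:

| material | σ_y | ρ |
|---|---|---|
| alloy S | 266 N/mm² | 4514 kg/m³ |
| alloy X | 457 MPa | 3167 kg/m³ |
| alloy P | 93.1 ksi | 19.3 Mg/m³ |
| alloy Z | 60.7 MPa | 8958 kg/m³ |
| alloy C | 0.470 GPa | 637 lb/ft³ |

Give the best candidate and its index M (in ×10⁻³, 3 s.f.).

After converting to SI:
  alloy S: σ_y = 266.0 MPa, ρ = 4514 kg/m³
  alloy X: σ_y = 457.0 MPa, ρ = 3167 kg/m³
  alloy P: σ_y = 641.9 MPa, ρ = 19300 kg/m³
  alloy Z: σ_y = 60.70 MPa, ρ = 8958 kg/m³
  alloy C: σ_y = 470.0 MPa, ρ = 10200 kg/m³
  alloy X: M = 6.75×10⁻³
  alloy S: M = 3.61×10⁻³
  alloy C: M = 2.12×10⁻³
  alloy P: M = 1.31×10⁻³
  alloy Z: M = 0.870×10⁻³
Highest index: alloy X.

alloy X, M = 6.75×10⁻³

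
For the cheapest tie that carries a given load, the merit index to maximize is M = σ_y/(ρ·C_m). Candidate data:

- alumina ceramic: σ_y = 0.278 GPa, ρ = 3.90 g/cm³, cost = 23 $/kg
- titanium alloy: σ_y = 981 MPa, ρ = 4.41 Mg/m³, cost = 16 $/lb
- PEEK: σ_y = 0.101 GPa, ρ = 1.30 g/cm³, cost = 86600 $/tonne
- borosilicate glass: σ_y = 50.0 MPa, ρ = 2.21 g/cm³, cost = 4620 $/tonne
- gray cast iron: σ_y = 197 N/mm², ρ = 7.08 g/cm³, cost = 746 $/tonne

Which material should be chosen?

gray cast iron

Putting every candidate on a common basis:
  alumina ceramic: σ_y = 278.0 MPa, ρ = 3900 kg/m³, cost = 23.00 $/kg
  titanium alloy: σ_y = 981.0 MPa, ρ = 4410 kg/m³, cost = 35.27 $/kg
  PEEK: σ_y = 101.0 MPa, ρ = 1300 kg/m³, cost = 86.60 $/kg
  borosilicate glass: σ_y = 50.00 MPa, ρ = 2210 kg/m³, cost = 4.620 $/kg
  gray cast iron: σ_y = 197.0 MPa, ρ = 7080 kg/m³, cost = 0.7460 $/kg
  gray cast iron: M = 37.3 kN·m per $
  titanium alloy: M = 6.31 kN·m per $
  borosilicate glass: M = 4.90 kN·m per $
  alumina ceramic: M = 3.10 kN·m per $
  PEEK: M = 0.897 kN·m per $
Highest index: gray cast iron.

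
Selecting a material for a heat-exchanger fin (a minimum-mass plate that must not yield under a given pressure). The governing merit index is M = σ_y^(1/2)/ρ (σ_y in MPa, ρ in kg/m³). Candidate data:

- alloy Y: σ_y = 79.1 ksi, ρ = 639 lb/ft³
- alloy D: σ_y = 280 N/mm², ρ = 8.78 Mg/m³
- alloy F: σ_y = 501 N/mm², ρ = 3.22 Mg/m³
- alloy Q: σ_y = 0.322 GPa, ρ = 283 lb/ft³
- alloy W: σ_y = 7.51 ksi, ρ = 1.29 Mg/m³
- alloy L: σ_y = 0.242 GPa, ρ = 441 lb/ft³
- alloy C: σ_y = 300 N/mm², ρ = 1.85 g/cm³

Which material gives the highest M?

alloy C

Putting every candidate on a common basis:
  alloy Y: σ_y = 545.4 MPa, ρ = 10240 kg/m³
  alloy D: σ_y = 280.0 MPa, ρ = 8780 kg/m³
  alloy F: σ_y = 501.0 MPa, ρ = 3220 kg/m³
  alloy Q: σ_y = 322.0 MPa, ρ = 4533 kg/m³
  alloy W: σ_y = 51.78 MPa, ρ = 1290 kg/m³
  alloy L: σ_y = 242.0 MPa, ρ = 7064 kg/m³
  alloy C: σ_y = 300.0 MPa, ρ = 1850 kg/m³
  alloy C: M = 9.36×10⁻³
  alloy F: M = 6.95×10⁻³
  alloy W: M = 5.58×10⁻³
  alloy Q: M = 3.96×10⁻³
  alloy Y: M = 2.28×10⁻³
  alloy L: M = 2.20×10⁻³
  alloy D: M = 1.91×10⁻³
Alloy C has the largest M.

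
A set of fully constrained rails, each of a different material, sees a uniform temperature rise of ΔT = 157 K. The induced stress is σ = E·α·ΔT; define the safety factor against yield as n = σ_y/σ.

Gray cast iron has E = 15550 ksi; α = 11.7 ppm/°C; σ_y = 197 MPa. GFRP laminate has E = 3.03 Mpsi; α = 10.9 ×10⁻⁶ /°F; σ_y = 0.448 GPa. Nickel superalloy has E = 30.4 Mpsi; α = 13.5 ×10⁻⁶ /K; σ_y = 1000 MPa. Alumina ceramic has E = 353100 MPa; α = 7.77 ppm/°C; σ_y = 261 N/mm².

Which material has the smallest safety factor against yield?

alumina ceramic

Converting E to GPa, α to ×10⁻⁶/K, σ_y to MPa, then σ and n for each:
  gray cast iron: E = 107.2, α = 11.7, σ_y = 197.0 → σ = 197 MPa, n = 1.00
  GFRP laminate: E = 20.89, α = 19.6, σ_y = 448.0 → σ = 64.4 MPa, n = 6.96
  nickel superalloy: E = 209.6, α = 13.5, σ_y = 1000 → σ = 444 MPa, n = 2.25
  alumina ceramic: E = 353.1, α = 7.77, σ_y = 261.0 → σ = 431 MPa, n = 0.606
Smallest n: alumina ceramic with n = 0.606.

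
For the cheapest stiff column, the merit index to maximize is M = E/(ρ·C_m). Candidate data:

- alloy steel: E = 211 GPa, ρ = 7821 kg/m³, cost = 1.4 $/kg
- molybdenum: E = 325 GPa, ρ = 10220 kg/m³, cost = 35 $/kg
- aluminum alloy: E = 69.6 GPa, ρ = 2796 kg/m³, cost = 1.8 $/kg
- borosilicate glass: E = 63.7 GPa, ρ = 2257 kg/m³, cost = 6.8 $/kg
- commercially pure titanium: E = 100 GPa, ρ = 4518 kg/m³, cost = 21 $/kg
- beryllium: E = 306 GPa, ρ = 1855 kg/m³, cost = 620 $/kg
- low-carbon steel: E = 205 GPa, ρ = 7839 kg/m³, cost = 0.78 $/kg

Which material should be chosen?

Computing M directly (units already consistent):
  low-carbon steel: M = 33.5 MN·m per $
  alloy steel: M = 19.3 MN·m per $
  aluminum alloy: M = 13.8 MN·m per $
  borosilicate glass: M = 4.15 MN·m per $
  commercially pure titanium: M = 1.05 MN·m per $
  molybdenum: M = 0.909 MN·m per $
  beryllium: M = 0.266 MN·m per $
The maximum is for low-carbon steel.

low-carbon steel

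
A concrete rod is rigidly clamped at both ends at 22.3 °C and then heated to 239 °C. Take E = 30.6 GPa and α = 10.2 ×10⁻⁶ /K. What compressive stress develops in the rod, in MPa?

67.6 MPa

ΔT = 216.7 K. Constrained thermal stress σ = E·α·ΔT = 30.60×10³ MPa × 10.2×10⁻⁶ × 216.7 = 67.6 MPa (compressive).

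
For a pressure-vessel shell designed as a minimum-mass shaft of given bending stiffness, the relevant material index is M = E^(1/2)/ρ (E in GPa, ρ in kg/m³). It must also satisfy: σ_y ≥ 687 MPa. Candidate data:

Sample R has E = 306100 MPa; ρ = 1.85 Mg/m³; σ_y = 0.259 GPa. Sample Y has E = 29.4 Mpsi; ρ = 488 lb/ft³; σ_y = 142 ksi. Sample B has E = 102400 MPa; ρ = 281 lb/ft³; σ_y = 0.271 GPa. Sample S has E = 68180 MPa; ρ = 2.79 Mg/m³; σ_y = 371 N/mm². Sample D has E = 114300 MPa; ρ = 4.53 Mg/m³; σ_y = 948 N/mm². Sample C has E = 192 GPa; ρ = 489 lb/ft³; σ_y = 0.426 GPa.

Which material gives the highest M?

sample D

Screen on constraints: σ_y ≥ 687 MPa. Survivors: sample Y, sample D.
After converting to SI:
  sample Y: E = 202.7 GPa, ρ = 7817 kg/m³
  sample D: E = 114.3 GPa, ρ = 4530 kg/m³
  sample D: M = 2.36×10⁻³
  sample Y: M = 1.82×10⁻³
Highest index: sample D.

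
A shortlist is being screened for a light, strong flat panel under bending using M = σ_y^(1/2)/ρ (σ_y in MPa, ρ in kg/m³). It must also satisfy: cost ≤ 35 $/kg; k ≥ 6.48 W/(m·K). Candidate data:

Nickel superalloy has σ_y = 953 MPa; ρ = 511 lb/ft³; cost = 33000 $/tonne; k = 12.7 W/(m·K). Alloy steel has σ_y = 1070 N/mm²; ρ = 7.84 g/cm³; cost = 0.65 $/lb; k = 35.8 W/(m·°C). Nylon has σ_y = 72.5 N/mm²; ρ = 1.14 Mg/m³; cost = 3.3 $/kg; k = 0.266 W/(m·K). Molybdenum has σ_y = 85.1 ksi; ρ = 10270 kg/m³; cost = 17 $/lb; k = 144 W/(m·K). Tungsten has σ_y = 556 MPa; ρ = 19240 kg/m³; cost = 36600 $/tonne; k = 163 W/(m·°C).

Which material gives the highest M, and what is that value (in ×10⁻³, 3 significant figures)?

Screen on constraints: cost ≤ 35 $/kg; k ≥ 6.48 W/(m·K). Survivors: nickel superalloy, alloy steel.
Normalizing units and computing the index:
  nickel superalloy: σ_y = 953.0 MPa, ρ = 8185 kg/m³
  alloy steel: σ_y = 1070 MPa, ρ = 7840 kg/m³
  alloy steel: M = 4.17×10⁻³
  nickel superalloy: M = 3.77×10⁻³
Alloy steel has the largest M.

alloy steel, M = 4.17×10⁻³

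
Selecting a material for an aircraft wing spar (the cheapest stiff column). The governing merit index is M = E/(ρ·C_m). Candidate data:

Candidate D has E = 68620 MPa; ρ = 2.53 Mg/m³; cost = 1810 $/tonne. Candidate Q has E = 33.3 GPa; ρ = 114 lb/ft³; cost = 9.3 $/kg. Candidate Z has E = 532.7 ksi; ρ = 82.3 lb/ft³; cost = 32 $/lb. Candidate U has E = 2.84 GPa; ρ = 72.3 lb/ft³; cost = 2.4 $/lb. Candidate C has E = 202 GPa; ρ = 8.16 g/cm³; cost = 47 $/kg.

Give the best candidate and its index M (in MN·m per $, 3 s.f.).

After converting to SI:
  candidate D: E = 68.62 GPa, ρ = 2530 kg/m³, cost = 1.810 $/kg
  candidate Q: E = 33.30 GPa, ρ = 1826 kg/m³, cost = 9.300 $/kg
  candidate Z: E = 3.673 GPa, ρ = 1318 kg/m³, cost = 70.55 $/kg
  candidate U: E = 2.840 GPa, ρ = 1158 kg/m³, cost = 5.291 $/kg
  candidate C: E = 202.0 GPa, ρ = 8160 kg/m³, cost = 47.00 $/kg
  candidate D: M = 15.0 MN·m per $
  candidate Q: M = 1.96 MN·m per $
  candidate C: M = 0.527 MN·m per $
  candidate U: M = 0.463 MN·m per $
  candidate Z: M = 0.0395 MN·m per $
Highest index: candidate D.

candidate D, M = 15.0 MN·m per $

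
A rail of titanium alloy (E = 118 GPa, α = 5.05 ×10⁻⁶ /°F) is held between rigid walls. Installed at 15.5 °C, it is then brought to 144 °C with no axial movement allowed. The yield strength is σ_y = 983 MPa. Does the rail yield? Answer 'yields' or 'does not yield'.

α = 5.05×10⁻⁶/°F × 9/5 = 9.09×10⁻⁶/K.
ΔT = 128.5 K. Constrained thermal stress σ = E·α·ΔT = 118.0×10³ MPa × 9.09×10⁻⁶ × 128.5 = 138 MPa (compressive).
Compare to σ_y = 983 MPa: σ < σ_y, so it does not yield.

does not yield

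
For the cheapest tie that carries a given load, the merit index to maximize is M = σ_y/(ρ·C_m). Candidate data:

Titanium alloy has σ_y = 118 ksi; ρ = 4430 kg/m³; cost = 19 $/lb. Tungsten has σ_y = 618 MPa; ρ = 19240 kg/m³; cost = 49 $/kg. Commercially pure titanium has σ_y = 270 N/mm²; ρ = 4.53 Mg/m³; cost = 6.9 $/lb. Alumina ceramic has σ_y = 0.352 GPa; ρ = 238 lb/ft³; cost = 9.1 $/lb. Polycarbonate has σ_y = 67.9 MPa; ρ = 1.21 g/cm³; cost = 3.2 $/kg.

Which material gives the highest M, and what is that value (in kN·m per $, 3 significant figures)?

Putting every candidate on a common basis:
  titanium alloy: σ_y = 813.6 MPa, ρ = 4430 kg/m³, cost = 41.89 $/kg
  tungsten: σ_y = 618.0 MPa, ρ = 19240 kg/m³, cost = 49.00 $/kg
  commercially pure titanium: σ_y = 270.0 MPa, ρ = 4530 kg/m³, cost = 15.21 $/kg
  alumina ceramic: σ_y = 352.0 MPa, ρ = 3812 kg/m³, cost = 20.06 $/kg
  polycarbonate: σ_y = 67.90 MPa, ρ = 1210 kg/m³, cost = 3.200 $/kg
  polycarbonate: M = 17.5 kN·m per $
  alumina ceramic: M = 4.60 kN·m per $
  titanium alloy: M = 4.38 kN·m per $
  commercially pure titanium: M = 3.92 kN·m per $
  tungsten: M = 0.656 kN·m per $
Polycarbonate ranks first.

polycarbonate, M = 17.5 kN·m per $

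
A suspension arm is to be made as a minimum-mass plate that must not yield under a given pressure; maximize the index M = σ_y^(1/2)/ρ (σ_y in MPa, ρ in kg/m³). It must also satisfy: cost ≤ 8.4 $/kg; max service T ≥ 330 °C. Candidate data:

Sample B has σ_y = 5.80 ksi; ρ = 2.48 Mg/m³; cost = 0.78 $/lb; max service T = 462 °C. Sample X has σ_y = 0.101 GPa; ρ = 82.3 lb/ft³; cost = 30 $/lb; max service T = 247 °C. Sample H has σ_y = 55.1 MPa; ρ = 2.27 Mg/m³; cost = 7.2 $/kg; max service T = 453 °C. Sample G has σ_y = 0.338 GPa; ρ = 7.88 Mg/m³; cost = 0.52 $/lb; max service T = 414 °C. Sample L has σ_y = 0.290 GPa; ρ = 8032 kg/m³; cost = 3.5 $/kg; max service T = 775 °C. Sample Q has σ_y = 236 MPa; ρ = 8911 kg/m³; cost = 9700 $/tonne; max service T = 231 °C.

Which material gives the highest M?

sample H

Screen on constraints: cost ≤ 8.4 $/kg; max service T ≥ 330 °C. Survivors: sample B, sample H, sample G, sample L.
In SI units:
  sample B: σ_y = 39.99 MPa, ρ = 2480 kg/m³
  sample H: σ_y = 55.10 MPa, ρ = 2270 kg/m³
  sample G: σ_y = 338.0 MPa, ρ = 7880 kg/m³
  sample L: σ_y = 290.0 MPa, ρ = 8032 kg/m³
  sample H: M = 3.27×10⁻³
  sample B: M = 2.55×10⁻³
  sample G: M = 2.33×10⁻³
  sample L: M = 2.12×10⁻³
Highest index: sample H.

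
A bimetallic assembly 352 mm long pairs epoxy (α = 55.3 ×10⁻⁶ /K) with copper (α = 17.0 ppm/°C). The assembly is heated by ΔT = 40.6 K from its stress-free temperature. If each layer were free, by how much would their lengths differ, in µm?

547 µm

Δα = |55.3 − 17.0|×10⁻⁶/K = 38.3×10⁻⁶/K.
ΔL_mismatch = Δα·L·ΔT = 38.3×10⁻⁶ × 352.0 mm × 40.6 K = 547 µm.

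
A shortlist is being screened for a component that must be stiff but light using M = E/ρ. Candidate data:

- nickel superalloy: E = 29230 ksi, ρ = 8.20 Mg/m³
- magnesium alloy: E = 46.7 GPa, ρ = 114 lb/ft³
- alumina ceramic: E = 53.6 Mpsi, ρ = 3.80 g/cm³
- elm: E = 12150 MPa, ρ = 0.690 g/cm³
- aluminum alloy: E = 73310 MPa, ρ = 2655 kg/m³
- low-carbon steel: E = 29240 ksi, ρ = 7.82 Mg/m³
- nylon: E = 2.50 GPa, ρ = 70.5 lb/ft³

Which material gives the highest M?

In SI units:
  nickel superalloy: E = 201.5 GPa, ρ = 8200 kg/m³
  magnesium alloy: E = 46.70 GPa, ρ = 1826 kg/m³
  alumina ceramic: E = 369.6 GPa, ρ = 3800 kg/m³
  elm: E = 12.15 GPa, ρ = 690.0 kg/m³
  aluminum alloy: E = 73.31 GPa, ρ = 2655 kg/m³
  low-carbon steel: E = 201.6 GPa, ρ = 7820 kg/m³
  nylon: E = 2.500 GPa, ρ = 1129 kg/m³
  alumina ceramic: M = 97.3 MN·m/kg
  aluminum alloy: M = 27.6 MN·m/kg
  low-carbon steel: M = 25.8 MN·m/kg
  magnesium alloy: M = 25.6 MN·m/kg
  nickel superalloy: M = 24.6 MN·m/kg
  elm: M = 17.6 MN·m/kg
  nylon: M = 2.21 MN·m/kg
Alumina ceramic has the largest M.

alumina ceramic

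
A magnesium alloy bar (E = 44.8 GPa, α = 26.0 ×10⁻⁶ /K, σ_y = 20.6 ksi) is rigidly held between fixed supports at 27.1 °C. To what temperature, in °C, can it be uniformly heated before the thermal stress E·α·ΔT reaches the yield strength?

σ_y = 20.6 ksi = 142.0 MPa.
E·α·ΔT = 142.0 MPa ⇒ ΔT = 142.0 / (44.80×10³ × 26.0×10⁻⁶) = 121.9 K.
T = 27.1 + 121.9 = 149.0 °C.

149 °C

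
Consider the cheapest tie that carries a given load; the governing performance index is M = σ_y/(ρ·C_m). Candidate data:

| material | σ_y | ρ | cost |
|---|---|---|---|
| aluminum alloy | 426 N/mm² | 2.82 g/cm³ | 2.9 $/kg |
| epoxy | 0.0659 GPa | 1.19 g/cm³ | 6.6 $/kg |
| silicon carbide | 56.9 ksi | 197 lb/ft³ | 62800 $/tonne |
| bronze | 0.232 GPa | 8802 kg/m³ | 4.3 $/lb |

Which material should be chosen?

aluminum alloy

Putting every candidate on a common basis:
  aluminum alloy: σ_y = 426.0 MPa, ρ = 2820 kg/m³, cost = 2.900 $/kg
  epoxy: σ_y = 65.90 MPa, ρ = 1190 kg/m³, cost = 6.600 $/kg
  silicon carbide: σ_y = 392.3 MPa, ρ = 3156 kg/m³, cost = 62.80 $/kg
  bronze: σ_y = 232.0 MPa, ρ = 8802 kg/m³, cost = 9.480 $/kg
  aluminum alloy: M = 52.1 kN·m per $
  epoxy: M = 8.39 kN·m per $
  bronze: M = 2.78 kN·m per $
  silicon carbide: M = 1.98 kN·m per $
Aluminum alloy ranks first.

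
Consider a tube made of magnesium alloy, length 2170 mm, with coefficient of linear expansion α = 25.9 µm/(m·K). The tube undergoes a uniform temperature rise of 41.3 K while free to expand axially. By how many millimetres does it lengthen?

ΔL = α·L₀·ΔT = 25.9×10⁻⁶ × 2170 mm × 41.30 K = 2.32 mm.

2.32 mm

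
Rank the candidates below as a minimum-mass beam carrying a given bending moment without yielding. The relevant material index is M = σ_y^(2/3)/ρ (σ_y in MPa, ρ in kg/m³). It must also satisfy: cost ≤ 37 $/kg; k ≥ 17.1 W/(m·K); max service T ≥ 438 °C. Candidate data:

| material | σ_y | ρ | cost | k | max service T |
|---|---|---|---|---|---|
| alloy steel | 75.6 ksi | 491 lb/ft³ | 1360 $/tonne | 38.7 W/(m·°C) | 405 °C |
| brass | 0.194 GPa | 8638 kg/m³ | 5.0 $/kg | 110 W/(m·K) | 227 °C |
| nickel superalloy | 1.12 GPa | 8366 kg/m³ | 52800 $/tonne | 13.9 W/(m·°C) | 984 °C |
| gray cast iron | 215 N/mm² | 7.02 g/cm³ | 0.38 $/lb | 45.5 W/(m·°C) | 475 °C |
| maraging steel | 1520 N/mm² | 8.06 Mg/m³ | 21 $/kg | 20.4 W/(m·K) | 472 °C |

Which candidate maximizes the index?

maraging steel

Screen on constraints: cost ≤ 37 $/kg; k ≥ 17.1 W/(m·K); max service T ≥ 438 °C. Survivors: gray cast iron, maraging steel.
Convert each candidate to consistent units, then evaluate M:
  gray cast iron: σ_y = 215.0 MPa, ρ = 7020 kg/m³
  maraging steel: σ_y = 1520 MPa, ρ = 8060 kg/m³
  maraging steel: M = 16.4×10⁻³
  gray cast iron: M = 5.11×10⁻³
Maraging steel has the largest M.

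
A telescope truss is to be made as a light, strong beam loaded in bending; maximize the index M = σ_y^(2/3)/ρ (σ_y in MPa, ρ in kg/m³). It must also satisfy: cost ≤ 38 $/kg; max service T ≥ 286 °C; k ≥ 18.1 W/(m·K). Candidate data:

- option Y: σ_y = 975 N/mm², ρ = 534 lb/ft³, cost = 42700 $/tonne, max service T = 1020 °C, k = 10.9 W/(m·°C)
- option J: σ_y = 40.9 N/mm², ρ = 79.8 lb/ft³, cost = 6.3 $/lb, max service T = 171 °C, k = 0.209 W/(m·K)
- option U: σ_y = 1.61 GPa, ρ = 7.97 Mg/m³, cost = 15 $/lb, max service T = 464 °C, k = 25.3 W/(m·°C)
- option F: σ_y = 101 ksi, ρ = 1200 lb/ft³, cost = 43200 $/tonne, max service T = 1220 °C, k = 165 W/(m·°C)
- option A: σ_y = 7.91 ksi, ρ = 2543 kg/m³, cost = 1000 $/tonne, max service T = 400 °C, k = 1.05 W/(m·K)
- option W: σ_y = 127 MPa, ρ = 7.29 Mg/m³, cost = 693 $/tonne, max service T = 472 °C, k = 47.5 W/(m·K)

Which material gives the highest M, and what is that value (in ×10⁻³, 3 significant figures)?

option U, M = 17.2×10⁻³

Screen on constraints: cost ≤ 38 $/kg; max service T ≥ 286 °C; k ≥ 18.1 W/(m·K). Survivors: option U, option W.
Putting every candidate on a common basis:
  option U: σ_y = 1610 MPa, ρ = 7970 kg/m³
  option W: σ_y = 127.0 MPa, ρ = 7290 kg/m³
  option U: M = 17.2×10⁻³
  option W: M = 3.47×10⁻³
Highest index: option U.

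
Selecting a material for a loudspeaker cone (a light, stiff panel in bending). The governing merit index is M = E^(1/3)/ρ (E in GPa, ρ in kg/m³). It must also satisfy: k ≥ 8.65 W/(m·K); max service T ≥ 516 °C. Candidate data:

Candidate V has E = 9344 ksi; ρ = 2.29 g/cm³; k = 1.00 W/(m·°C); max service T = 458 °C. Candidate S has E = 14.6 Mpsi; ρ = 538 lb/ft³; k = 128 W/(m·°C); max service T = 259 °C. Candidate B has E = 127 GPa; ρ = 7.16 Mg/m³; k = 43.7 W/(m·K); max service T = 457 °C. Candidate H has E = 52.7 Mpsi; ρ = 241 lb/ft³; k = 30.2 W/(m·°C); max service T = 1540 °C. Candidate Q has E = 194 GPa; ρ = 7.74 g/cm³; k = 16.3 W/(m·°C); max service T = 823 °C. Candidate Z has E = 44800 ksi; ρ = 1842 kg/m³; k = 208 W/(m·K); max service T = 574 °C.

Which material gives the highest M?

candidate Z

Screen on constraints: k ≥ 8.65 W/(m·K); max service T ≥ 516 °C. Survivors: candidate H, candidate Q, candidate Z.
In SI units:
  candidate H: E = 363.4 GPa, ρ = 3860 kg/m³
  candidate Q: E = 194.0 GPa, ρ = 7740 kg/m³
  candidate Z: E = 308.9 GPa, ρ = 1842 kg/m³
  candidate Z: M = 3.67×10⁻³
  candidate H: M = 1.85×10⁻³
  candidate Q: M = 0.748×10⁻³
The maximum is for candidate Z.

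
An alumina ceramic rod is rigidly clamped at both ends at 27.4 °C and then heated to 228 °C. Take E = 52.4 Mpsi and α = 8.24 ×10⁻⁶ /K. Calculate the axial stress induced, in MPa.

E = 52.4 Mpsi = 361.3 GPa.
ΔT = 200.6 K. Constrained thermal stress σ = E·α·ΔT = 361.3×10³ MPa × 8.24×10⁻⁶ × 200.6 = 597 MPa (compressive).

597 MPa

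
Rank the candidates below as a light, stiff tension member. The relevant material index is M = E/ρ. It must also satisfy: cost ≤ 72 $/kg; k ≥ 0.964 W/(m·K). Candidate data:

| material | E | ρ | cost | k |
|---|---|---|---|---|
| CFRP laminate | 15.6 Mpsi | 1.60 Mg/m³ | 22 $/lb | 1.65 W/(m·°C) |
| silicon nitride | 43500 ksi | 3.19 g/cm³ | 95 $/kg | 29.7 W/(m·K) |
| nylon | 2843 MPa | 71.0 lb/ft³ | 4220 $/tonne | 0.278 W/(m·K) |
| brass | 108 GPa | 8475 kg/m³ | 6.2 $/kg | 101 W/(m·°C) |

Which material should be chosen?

Screen on constraints: cost ≤ 72 $/kg; k ≥ 0.964 W/(m·K). Survivors: CFRP laminate, brass.
Convert each candidate to consistent units, then evaluate M:
  CFRP laminate: E = 107.6 GPa, ρ = 1600 kg/m³
  brass: E = 108.0 GPa, ρ = 8475 kg/m³
  CFRP laminate: M = 67.2 MN·m/kg
  brass: M = 12.7 MN·m/kg
Highest index: CFRP laminate.

CFRP laminate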